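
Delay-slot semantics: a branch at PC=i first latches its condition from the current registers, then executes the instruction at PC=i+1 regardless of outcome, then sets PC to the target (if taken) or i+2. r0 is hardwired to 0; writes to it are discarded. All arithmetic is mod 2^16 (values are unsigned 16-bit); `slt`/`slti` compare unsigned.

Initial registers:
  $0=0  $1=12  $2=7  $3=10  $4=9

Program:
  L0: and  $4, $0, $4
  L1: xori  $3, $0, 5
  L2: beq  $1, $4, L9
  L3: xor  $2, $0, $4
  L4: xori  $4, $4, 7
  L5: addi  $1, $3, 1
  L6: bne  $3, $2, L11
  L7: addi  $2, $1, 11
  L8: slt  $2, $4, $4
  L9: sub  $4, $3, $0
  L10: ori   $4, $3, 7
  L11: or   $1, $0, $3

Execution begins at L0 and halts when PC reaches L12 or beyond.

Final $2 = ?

PC=0  and  $4, $0, $4        | $0=0 $1=12 $2=7 $3=10 $4=0
PC=1  xori  $3, $0, 5        | $0=0 $1=12 $2=7 $3=5 $4=0
PC=2  beq  $1, $4, L9        | $0=0 $1=12 $2=7 $3=5 $4=0  [not taken]
PC=3  xor  $2, $0, $4        | $0=0 $1=12 $2=0 $3=5 $4=0
PC=4  xori  $4, $4, 7        | $0=0 $1=12 $2=0 $3=5 $4=7
PC=5  addi  $1, $3, 1        | $0=0 $1=6 $2=0 $3=5 $4=7
PC=6  bne  $3, $2, L11       | $0=0 $1=6 $2=0 $3=5 $4=7  [TAKEN]
PC=7  addi  $2, $1, 11       | $0=0 $1=6 $2=17 $3=5 $4=7
PC=11 or   $1, $0, $3        | $0=0 $1=5 $2=17 $3=5 $4=7

17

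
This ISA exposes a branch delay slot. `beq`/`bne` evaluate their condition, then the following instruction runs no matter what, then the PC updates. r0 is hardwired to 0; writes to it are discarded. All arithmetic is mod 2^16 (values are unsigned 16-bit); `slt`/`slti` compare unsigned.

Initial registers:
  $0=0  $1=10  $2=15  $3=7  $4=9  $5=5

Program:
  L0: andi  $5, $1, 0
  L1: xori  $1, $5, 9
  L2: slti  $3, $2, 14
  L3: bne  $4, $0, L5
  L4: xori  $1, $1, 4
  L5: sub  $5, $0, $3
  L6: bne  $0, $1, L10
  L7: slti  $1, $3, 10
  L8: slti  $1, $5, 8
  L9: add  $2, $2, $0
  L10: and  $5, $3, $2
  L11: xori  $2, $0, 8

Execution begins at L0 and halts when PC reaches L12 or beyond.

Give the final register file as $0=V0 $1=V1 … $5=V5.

$0=0 $1=1 $2=8 $3=0 $4=9 $5=0

  step pc=0: andi  $5, $1, 0  regs=(0,10,15,7,9,0)
  step pc=1: xori  $1, $5, 9  regs=(0,9,15,7,9,0)
  step pc=2: slti  $3, $2, 14  regs=(0,9,15,0,9,0)
  step pc=3: bne  $4, $0, L5  cond=T  regs=(0,9,15,0,9,0)
  step pc=4: xori  $1, $1, 4  regs=(0,13,15,0,9,0)
  step pc=5: sub  $5, $0, $3  regs=(0,13,15,0,9,0)
  step pc=6: bne  $0, $1, L10  cond=T  regs=(0,13,15,0,9,0)
  step pc=7: slti  $1, $3, 10  regs=(0,1,15,0,9,0)
  step pc=10: and  $5, $3, $2  regs=(0,1,15,0,9,0)
  step pc=11: xori  $2, $0, 8  regs=(0,1,8,0,9,0)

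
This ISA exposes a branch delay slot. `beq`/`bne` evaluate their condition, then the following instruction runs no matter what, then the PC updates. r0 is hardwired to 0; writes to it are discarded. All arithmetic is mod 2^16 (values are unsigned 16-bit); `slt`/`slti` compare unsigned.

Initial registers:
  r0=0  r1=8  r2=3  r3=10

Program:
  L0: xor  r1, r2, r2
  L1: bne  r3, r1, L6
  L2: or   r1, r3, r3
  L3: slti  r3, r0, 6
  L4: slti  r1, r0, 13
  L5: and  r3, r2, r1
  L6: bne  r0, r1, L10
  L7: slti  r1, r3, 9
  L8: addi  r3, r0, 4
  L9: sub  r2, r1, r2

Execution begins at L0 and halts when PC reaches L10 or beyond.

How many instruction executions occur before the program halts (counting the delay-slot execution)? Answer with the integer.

5

  step pc=0: xor  r1, r2, r2  regs=(0,0,3,10)
  step pc=1: bne  r3, r1, L6  cond=T  regs=(0,0,3,10)
  step pc=2: or   r1, r3, r3  regs=(0,10,3,10)
  step pc=6: bne  r0, r1, L10  cond=T  regs=(0,10,3,10)
  step pc=7: slti  r1, r3, 9  regs=(0,0,3,10)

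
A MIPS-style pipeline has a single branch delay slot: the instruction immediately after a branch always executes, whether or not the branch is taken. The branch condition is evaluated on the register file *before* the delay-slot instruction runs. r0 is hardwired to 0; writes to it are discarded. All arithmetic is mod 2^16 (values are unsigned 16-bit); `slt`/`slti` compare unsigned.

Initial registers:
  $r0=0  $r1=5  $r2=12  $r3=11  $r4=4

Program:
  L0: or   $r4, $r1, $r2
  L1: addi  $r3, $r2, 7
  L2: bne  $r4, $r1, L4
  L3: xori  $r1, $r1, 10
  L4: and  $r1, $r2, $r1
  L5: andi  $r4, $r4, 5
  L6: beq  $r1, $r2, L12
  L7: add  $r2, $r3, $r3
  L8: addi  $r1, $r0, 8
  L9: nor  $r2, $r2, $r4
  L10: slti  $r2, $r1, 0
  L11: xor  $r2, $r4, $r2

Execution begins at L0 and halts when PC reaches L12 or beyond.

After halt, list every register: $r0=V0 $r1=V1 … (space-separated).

[0] or   $r4, $r1, $r2  →  {$r0:0, $r1:5, $r2:12, $r3:11, $r4:13}
[1] addi  $r3, $r2, 7  →  {$r0:0, $r1:5, $r2:12, $r3:19, $r4:13}
[2] bne  $r4, $r1, L4  →  {$r0:0, $r1:5, $r2:12, $r3:19, $r4:13}  ⟨branch taken⟩
[3] xori  $r1, $r1, 10  →  {$r0:0, $r1:15, $r2:12, $r3:19, $r4:13}
[4] and  $r1, $r2, $r1  →  {$r0:0, $r1:12, $r2:12, $r3:19, $r4:13}
[5] andi  $r4, $r4, 5  →  {$r0:0, $r1:12, $r2:12, $r3:19, $r4:5}
[6] beq  $r1, $r2, L12  →  {$r0:0, $r1:12, $r2:12, $r3:19, $r4:5}  ⟨branch taken⟩
[7] add  $r2, $r3, $r3  →  {$r0:0, $r1:12, $r2:38, $r3:19, $r4:5}

$r0=0 $r1=12 $r2=38 $r3=19 $r4=5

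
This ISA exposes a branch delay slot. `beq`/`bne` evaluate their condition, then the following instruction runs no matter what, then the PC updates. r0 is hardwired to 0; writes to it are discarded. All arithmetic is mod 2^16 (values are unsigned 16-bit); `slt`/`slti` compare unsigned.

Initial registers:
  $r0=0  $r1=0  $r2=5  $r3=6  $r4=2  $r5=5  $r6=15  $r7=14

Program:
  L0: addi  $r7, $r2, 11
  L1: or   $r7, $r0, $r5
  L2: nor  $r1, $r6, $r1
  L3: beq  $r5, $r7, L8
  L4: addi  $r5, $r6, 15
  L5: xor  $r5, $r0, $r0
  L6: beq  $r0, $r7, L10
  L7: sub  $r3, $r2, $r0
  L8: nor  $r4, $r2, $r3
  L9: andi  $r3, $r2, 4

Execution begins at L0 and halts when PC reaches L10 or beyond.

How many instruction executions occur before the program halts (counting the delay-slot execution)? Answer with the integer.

PC=0  addi  $r7, $r2, 11     | $r0=0 $r1=0 $r2=5 $r3=6 $r4=2 $r5=5 $r6=15 $r7=16
PC=1  or   $r7, $r0, $r5     | $r0=0 $r1=0 $r2=5 $r3=6 $r4=2 $r5=5 $r6=15 $r7=5
PC=2  nor  $r1, $r6, $r1     | $r0=0 $r1=65520 $r2=5 $r3=6 $r4=2 $r5=5 $r6=15 $r7=5
PC=3  beq  $r5, $r7, L8      | $r0=0 $r1=65520 $r2=5 $r3=6 $r4=2 $r5=5 $r6=15 $r7=5  [TAKEN]
PC=4  addi  $r5, $r6, 15     | $r0=0 $r1=65520 $r2=5 $r3=6 $r4=2 $r5=30 $r6=15 $r7=5
PC=8  nor  $r4, $r2, $r3     | $r0=0 $r1=65520 $r2=5 $r3=6 $r4=65528 $r5=30 $r6=15 $r7=5
PC=9  andi  $r3, $r2, 4      | $r0=0 $r1=65520 $r2=5 $r3=4 $r4=65528 $r5=30 $r6=15 $r7=5

7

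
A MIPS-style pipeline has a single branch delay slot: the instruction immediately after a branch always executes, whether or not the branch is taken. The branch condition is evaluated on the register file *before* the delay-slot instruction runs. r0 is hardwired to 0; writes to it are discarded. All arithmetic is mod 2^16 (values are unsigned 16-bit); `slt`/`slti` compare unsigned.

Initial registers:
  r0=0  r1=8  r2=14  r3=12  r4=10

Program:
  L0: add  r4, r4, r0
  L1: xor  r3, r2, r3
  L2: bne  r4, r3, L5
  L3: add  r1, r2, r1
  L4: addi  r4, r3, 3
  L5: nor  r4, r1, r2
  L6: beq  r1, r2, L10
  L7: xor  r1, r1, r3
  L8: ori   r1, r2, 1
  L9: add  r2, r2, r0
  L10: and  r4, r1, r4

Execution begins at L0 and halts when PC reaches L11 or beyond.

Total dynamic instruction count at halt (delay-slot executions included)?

  step pc=0: add  r4, r4, r0  regs=(0,8,14,12,10)
  step pc=1: xor  r3, r2, r3  regs=(0,8,14,2,10)
  step pc=2: bne  r4, r3, L5  cond=T  regs=(0,8,14,2,10)
  step pc=3: add  r1, r2, r1  regs=(0,22,14,2,10)
  step pc=5: nor  r4, r1, r2  regs=(0,22,14,2,65505)
  step pc=6: beq  r1, r2, L10  cond=F  regs=(0,22,14,2,65505)
  step pc=7: xor  r1, r1, r3  regs=(0,20,14,2,65505)
  step pc=8: ori   r1, r2, 1  regs=(0,15,14,2,65505)
  step pc=9: add  r2, r2, r0  regs=(0,15,14,2,65505)
  step pc=10: and  r4, r1, r4  regs=(0,15,14,2,1)

10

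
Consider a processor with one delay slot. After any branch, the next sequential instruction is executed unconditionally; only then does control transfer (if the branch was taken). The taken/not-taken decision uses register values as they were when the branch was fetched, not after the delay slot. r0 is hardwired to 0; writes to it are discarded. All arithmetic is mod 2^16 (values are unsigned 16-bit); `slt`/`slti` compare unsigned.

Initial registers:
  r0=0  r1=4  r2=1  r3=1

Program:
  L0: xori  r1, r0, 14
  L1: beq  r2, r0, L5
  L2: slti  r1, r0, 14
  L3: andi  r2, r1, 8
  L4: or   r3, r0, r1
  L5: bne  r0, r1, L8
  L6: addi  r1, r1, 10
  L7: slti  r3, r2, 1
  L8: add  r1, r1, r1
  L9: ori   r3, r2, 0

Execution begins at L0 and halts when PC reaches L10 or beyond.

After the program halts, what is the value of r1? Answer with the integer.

  step pc=0: xori  r1, r0, 14  regs=(0,14,1,1)
  step pc=1: beq  r2, r0, L5  cond=F  regs=(0,14,1,1)
  step pc=2: slti  r1, r0, 14  regs=(0,1,1,1)
  step pc=3: andi  r2, r1, 8  regs=(0,1,0,1)
  step pc=4: or   r3, r0, r1  regs=(0,1,0,1)
  step pc=5: bne  r0, r1, L8  cond=T  regs=(0,1,0,1)
  step pc=6: addi  r1, r1, 10  regs=(0,11,0,1)
  step pc=8: add  r1, r1, r1  regs=(0,22,0,1)
  step pc=9: ori   r3, r2, 0  regs=(0,22,0,0)

22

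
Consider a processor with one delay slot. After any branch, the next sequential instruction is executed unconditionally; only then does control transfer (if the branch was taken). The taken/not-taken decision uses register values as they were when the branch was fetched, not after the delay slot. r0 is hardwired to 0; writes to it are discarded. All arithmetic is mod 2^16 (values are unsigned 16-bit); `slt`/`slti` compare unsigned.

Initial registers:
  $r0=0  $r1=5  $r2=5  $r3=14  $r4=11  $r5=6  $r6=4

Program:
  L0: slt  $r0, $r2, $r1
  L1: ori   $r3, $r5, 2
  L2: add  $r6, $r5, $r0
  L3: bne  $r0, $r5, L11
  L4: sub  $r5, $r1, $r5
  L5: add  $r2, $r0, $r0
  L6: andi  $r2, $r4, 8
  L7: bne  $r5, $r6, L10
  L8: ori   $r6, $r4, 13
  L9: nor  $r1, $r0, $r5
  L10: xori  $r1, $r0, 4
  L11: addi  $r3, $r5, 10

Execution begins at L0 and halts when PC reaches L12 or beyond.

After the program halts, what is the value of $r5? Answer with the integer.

65535

PC=0  slt  $r0, $r2, $r1     | $r0=0 $r1=5 $r2=5 $r3=14 $r4=11 $r5=6 $r6=4
PC=1  ori   $r3, $r5, 2      | $r0=0 $r1=5 $r2=5 $r3=6 $r4=11 $r5=6 $r6=4
PC=2  add  $r6, $r5, $r0     | $r0=0 $r1=5 $r2=5 $r3=6 $r4=11 $r5=6 $r6=6
PC=3  bne  $r0, $r5, L11     | $r0=0 $r1=5 $r2=5 $r3=6 $r4=11 $r5=6 $r6=6  [TAKEN]
PC=4  sub  $r5, $r1, $r5     | $r0=0 $r1=5 $r2=5 $r3=6 $r4=11 $r5=65535 $r6=6
PC=11 addi  $r3, $r5, 10     | $r0=0 $r1=5 $r2=5 $r3=9 $r4=11 $r5=65535 $r6=6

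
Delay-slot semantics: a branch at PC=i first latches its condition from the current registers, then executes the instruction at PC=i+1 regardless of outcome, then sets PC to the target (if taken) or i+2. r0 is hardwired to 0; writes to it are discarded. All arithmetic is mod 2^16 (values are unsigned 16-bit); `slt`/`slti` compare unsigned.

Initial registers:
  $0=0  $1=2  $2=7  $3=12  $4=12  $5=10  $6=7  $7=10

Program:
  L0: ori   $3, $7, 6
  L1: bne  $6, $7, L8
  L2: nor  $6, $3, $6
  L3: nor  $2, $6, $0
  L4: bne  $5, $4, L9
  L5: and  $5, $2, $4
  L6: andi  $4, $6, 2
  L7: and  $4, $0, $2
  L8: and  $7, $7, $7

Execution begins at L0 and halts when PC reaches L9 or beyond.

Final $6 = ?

#0 ori   $3, $7, 6 ; 0/2/7/14/12/10/7/10
#1 bne  $6, $7, L8 ; 0/2/7/14/12/10/7/10 ; →target
#2 nor  $6, $3, $6 ; 0/2/7/14/12/10/65520/10
#8 and  $7, $7, $7 ; 0/2/7/14/12/10/65520/10

65520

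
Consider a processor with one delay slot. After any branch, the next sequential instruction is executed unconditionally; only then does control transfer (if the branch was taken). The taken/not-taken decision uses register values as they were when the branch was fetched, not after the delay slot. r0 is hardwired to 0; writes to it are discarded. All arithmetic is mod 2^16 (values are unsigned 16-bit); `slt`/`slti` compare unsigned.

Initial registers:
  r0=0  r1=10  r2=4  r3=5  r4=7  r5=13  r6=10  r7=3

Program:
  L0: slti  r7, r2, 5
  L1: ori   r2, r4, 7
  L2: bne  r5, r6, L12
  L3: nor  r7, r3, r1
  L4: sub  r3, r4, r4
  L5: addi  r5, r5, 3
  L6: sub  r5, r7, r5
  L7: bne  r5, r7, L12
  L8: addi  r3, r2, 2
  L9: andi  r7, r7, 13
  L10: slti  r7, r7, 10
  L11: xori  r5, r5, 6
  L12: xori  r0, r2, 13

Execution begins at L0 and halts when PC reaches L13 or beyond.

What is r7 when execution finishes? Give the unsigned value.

#0 slti  r7, r2, 5 ; 0/10/4/5/7/13/10/1
#1 ori   r2, r4, 7 ; 0/10/7/5/7/13/10/1
#2 bne  r5, r6, L12 ; 0/10/7/5/7/13/10/1 ; →target
#3 nor  r7, r3, r1 ; 0/10/7/5/7/13/10/65520
#12 xori  r0, r2, 13 ; 0/10/7/5/7/13/10/65520

65520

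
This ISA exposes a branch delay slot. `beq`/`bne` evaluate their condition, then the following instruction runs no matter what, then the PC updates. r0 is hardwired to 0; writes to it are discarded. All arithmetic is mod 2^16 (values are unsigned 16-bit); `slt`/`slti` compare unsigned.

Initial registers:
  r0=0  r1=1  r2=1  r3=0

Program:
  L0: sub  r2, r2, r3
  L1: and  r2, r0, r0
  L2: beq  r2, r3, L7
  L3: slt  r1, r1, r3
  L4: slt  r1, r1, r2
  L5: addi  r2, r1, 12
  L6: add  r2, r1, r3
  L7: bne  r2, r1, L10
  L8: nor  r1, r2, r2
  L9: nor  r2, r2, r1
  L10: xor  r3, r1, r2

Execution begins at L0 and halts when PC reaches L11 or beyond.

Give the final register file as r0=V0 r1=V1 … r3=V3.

  step pc=0: sub  r2, r2, r3  regs=(0,1,1,0)
  step pc=1: and  r2, r0, r0  regs=(0,1,0,0)
  step pc=2: beq  r2, r3, L7  cond=T  regs=(0,1,0,0)
  step pc=3: slt  r1, r1, r3  regs=(0,0,0,0)
  step pc=7: bne  r2, r1, L10  cond=F  regs=(0,0,0,0)
  step pc=8: nor  r1, r2, r2  regs=(0,65535,0,0)
  step pc=9: nor  r2, r2, r1  regs=(0,65535,0,0)
  step pc=10: xor  r3, r1, r2  regs=(0,65535,0,65535)

r0=0 r1=65535 r2=0 r3=65535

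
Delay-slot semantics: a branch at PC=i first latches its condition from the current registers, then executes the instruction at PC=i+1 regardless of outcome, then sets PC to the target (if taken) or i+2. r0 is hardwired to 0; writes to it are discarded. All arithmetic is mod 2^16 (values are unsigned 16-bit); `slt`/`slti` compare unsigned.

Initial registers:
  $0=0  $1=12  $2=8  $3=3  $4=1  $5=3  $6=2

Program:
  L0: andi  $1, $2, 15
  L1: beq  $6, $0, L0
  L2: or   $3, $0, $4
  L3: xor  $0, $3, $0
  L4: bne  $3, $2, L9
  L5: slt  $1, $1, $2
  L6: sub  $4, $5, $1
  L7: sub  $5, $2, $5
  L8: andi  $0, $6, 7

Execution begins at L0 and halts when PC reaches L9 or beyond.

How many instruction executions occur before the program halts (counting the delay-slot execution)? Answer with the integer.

[0] andi  $1, $2, 15  →  {$0:0, $1:8, $2:8, $3:3, $4:1, $5:3, $6:2}
[1] beq  $6, $0, L0  →  {$0:0, $1:8, $2:8, $3:3, $4:1, $5:3, $6:2}  ⟨branch fallthrough⟩
[2] or   $3, $0, $4  →  {$0:0, $1:8, $2:8, $3:1, $4:1, $5:3, $6:2}
[3] xor  $0, $3, $0  →  {$0:0, $1:8, $2:8, $3:1, $4:1, $5:3, $6:2}
[4] bne  $3, $2, L9  →  {$0:0, $1:8, $2:8, $3:1, $4:1, $5:3, $6:2}  ⟨branch taken⟩
[5] slt  $1, $1, $2  →  {$0:0, $1:0, $2:8, $3:1, $4:1, $5:3, $6:2}

6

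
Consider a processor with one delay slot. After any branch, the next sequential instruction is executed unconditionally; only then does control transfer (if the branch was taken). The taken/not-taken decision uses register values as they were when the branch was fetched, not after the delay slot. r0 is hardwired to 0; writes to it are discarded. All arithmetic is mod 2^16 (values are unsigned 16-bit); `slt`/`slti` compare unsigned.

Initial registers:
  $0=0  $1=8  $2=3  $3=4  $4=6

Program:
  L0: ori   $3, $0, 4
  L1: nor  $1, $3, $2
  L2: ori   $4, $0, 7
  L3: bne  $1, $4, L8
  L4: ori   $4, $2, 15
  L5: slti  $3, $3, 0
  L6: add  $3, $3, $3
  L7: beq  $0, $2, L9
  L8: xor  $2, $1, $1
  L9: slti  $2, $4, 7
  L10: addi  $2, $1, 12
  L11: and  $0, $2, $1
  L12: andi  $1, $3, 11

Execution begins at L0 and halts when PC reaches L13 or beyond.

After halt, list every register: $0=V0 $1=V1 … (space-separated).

PC=0  ori   $3, $0, 4        | $0=0 $1=8 $2=3 $3=4 $4=6
PC=1  nor  $1, $3, $2        | $0=0 $1=65528 $2=3 $3=4 $4=6
PC=2  ori   $4, $0, 7        | $0=0 $1=65528 $2=3 $3=4 $4=7
PC=3  bne  $1, $4, L8        | $0=0 $1=65528 $2=3 $3=4 $4=7  [TAKEN]
PC=4  ori   $4, $2, 15       | $0=0 $1=65528 $2=3 $3=4 $4=15
PC=8  xor  $2, $1, $1        | $0=0 $1=65528 $2=0 $3=4 $4=15
PC=9  slti  $2, $4, 7        | $0=0 $1=65528 $2=0 $3=4 $4=15
PC=10 addi  $2, $1, 12       | $0=0 $1=65528 $2=4 $3=4 $4=15
PC=11 and  $0, $2, $1        | $0=0 $1=65528 $2=4 $3=4 $4=15
PC=12 andi  $1, $3, 11       | $0=0 $1=0 $2=4 $3=4 $4=15

$0=0 $1=0 $2=4 $3=4 $4=15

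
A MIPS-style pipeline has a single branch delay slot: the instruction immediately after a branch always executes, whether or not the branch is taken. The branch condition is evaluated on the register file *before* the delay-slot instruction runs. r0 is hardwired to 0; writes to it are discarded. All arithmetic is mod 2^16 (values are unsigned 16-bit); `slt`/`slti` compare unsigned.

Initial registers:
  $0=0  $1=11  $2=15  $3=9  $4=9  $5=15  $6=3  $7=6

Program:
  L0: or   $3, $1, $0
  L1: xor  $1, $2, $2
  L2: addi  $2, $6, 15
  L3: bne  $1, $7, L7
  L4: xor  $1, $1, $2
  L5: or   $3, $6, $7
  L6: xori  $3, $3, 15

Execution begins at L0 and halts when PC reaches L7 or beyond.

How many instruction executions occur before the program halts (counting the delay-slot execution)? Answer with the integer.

[0] or   $3, $1, $0  →  {$0:0, $1:11, $2:15, $3:11, $4:9, $5:15, $6:3, $7:6}
[1] xor  $1, $2, $2  →  {$0:0, $1:0, $2:15, $3:11, $4:9, $5:15, $6:3, $7:6}
[2] addi  $2, $6, 15  →  {$0:0, $1:0, $2:18, $3:11, $4:9, $5:15, $6:3, $7:6}
[3] bne  $1, $7, L7  →  {$0:0, $1:0, $2:18, $3:11, $4:9, $5:15, $6:3, $7:6}  ⟨branch taken⟩
[4] xor  $1, $1, $2  →  {$0:0, $1:18, $2:18, $3:11, $4:9, $5:15, $6:3, $7:6}

5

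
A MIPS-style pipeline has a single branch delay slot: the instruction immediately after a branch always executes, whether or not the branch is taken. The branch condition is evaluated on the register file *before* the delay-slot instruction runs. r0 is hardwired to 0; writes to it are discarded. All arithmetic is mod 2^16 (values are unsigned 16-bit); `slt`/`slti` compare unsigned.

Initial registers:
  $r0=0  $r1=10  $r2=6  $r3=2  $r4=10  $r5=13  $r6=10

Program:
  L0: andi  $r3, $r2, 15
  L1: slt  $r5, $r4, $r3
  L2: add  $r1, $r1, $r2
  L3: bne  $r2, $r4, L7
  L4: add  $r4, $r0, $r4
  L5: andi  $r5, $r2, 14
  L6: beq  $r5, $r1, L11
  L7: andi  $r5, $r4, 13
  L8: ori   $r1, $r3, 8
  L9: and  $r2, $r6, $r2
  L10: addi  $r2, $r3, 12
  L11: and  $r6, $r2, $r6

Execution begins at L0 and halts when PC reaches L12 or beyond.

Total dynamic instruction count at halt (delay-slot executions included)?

#0 andi  $r3, $r2, 15 ; 0/10/6/6/10/13/10
#1 slt  $r5, $r4, $r3 ; 0/10/6/6/10/0/10
#2 add  $r1, $r1, $r2 ; 0/16/6/6/10/0/10
#3 bne  $r2, $r4, L7 ; 0/16/6/6/10/0/10 ; →target
#4 add  $r4, $r0, $r4 ; 0/16/6/6/10/0/10
#7 andi  $r5, $r4, 13 ; 0/16/6/6/10/8/10
#8 ori   $r1, $r3, 8 ; 0/14/6/6/10/8/10
#9 and  $r2, $r6, $r2 ; 0/14/2/6/10/8/10
#10 addi  $r2, $r3, 12 ; 0/14/18/6/10/8/10
#11 and  $r6, $r2, $r6 ; 0/14/18/6/10/8/2

10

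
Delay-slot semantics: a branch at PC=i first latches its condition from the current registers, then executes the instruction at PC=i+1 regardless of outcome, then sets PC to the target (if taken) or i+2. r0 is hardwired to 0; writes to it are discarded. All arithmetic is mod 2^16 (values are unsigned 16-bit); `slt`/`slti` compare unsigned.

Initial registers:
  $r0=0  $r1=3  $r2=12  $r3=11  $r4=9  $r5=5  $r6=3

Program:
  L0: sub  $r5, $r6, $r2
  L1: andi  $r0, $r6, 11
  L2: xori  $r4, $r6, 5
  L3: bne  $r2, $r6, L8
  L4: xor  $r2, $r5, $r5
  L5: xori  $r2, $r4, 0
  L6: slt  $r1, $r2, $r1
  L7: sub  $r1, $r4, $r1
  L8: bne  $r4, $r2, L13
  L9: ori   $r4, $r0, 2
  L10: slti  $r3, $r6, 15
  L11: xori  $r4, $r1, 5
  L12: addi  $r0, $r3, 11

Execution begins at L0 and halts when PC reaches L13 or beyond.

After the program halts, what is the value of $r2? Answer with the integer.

0

#0 sub  $r5, $r6, $r2 ; 0/3/12/11/9/65527/3
#1 andi  $r0, $r6, 11 ; 0/3/12/11/9/65527/3
#2 xori  $r4, $r6, 5 ; 0/3/12/11/6/65527/3
#3 bne  $r2, $r6, L8 ; 0/3/12/11/6/65527/3 ; →target
#4 xor  $r2, $r5, $r5 ; 0/3/0/11/6/65527/3
#8 bne  $r4, $r2, L13 ; 0/3/0/11/6/65527/3 ; →target
#9 ori   $r4, $r0, 2 ; 0/3/0/11/2/65527/3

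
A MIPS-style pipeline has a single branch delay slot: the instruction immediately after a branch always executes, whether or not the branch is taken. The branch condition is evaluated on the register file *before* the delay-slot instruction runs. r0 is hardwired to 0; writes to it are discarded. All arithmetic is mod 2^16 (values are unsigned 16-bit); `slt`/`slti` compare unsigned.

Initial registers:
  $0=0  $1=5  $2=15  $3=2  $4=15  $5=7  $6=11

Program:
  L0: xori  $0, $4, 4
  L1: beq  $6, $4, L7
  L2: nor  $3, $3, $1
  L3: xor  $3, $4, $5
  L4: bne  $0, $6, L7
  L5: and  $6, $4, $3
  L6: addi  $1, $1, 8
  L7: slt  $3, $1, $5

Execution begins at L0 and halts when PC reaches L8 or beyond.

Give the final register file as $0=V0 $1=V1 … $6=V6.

$0=0 $1=5 $2=15 $3=1 $4=15 $5=7 $6=8

PC=0  xori  $0, $4, 4        | $0=0 $1=5 $2=15 $3=2 $4=15 $5=7 $6=11
PC=1  beq  $6, $4, L7        | $0=0 $1=5 $2=15 $3=2 $4=15 $5=7 $6=11  [not taken]
PC=2  nor  $3, $3, $1        | $0=0 $1=5 $2=15 $3=65528 $4=15 $5=7 $6=11
PC=3  xor  $3, $4, $5        | $0=0 $1=5 $2=15 $3=8 $4=15 $5=7 $6=11
PC=4  bne  $0, $6, L7        | $0=0 $1=5 $2=15 $3=8 $4=15 $5=7 $6=11  [TAKEN]
PC=5  and  $6, $4, $3        | $0=0 $1=5 $2=15 $3=8 $4=15 $5=7 $6=8
PC=7  slt  $3, $1, $5        | $0=0 $1=5 $2=15 $3=1 $4=15 $5=7 $6=8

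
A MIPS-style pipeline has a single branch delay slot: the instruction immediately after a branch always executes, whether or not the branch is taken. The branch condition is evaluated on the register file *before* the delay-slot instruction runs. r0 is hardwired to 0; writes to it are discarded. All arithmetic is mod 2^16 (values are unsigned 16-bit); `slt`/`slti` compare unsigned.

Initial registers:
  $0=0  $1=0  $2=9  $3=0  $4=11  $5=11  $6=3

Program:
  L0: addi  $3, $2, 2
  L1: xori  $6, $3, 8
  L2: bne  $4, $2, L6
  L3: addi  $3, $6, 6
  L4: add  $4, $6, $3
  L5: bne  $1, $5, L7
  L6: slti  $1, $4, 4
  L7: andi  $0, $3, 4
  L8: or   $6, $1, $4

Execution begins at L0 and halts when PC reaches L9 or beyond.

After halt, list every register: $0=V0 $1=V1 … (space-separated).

[0] addi  $3, $2, 2  →  {$0:0, $1:0, $2:9, $3:11, $4:11, $5:11, $6:3}
[1] xori  $6, $3, 8  →  {$0:0, $1:0, $2:9, $3:11, $4:11, $5:11, $6:3}
[2] bne  $4, $2, L6  →  {$0:0, $1:0, $2:9, $3:11, $4:11, $5:11, $6:3}  ⟨branch taken⟩
[3] addi  $3, $6, 6  →  {$0:0, $1:0, $2:9, $3:9, $4:11, $5:11, $6:3}
[6] slti  $1, $4, 4  →  {$0:0, $1:0, $2:9, $3:9, $4:11, $5:11, $6:3}
[7] andi  $0, $3, 4  →  {$0:0, $1:0, $2:9, $3:9, $4:11, $5:11, $6:3}
[8] or   $6, $1, $4  →  {$0:0, $1:0, $2:9, $3:9, $4:11, $5:11, $6:11}

$0=0 $1=0 $2=9 $3=9 $4=11 $5=11 $6=11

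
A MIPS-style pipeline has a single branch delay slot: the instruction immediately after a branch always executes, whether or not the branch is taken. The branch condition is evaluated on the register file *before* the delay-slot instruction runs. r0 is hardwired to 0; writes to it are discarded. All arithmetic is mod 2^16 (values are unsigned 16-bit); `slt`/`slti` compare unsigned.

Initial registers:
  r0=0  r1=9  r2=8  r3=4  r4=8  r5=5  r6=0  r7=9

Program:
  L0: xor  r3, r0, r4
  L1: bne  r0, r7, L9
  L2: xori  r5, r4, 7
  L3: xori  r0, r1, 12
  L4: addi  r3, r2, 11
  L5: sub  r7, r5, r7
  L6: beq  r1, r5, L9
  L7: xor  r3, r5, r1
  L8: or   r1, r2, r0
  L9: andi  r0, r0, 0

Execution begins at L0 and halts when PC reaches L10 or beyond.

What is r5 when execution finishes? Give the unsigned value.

#0 xor  r3, r0, r4 ; 0/9/8/8/8/5/0/9
#1 bne  r0, r7, L9 ; 0/9/8/8/8/5/0/9 ; →target
#2 xori  r5, r4, 7 ; 0/9/8/8/8/15/0/9
#9 andi  r0, r0, 0 ; 0/9/8/8/8/15/0/9

15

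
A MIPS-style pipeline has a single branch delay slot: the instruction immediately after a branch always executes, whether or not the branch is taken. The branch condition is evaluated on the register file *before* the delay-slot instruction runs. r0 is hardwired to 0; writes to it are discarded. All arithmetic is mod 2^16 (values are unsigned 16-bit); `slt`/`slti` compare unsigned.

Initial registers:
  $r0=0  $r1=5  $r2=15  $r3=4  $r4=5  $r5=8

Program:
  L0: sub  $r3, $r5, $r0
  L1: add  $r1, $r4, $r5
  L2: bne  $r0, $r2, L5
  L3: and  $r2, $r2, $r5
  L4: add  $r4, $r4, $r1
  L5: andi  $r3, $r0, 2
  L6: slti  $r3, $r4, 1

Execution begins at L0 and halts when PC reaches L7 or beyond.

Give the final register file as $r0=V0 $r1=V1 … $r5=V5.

$r0=0 $r1=13 $r2=8 $r3=0 $r4=5 $r5=8

#0 sub  $r3, $r5, $r0 ; 0/5/15/8/5/8
#1 add  $r1, $r4, $r5 ; 0/13/15/8/5/8
#2 bne  $r0, $r2, L5 ; 0/13/15/8/5/8 ; →target
#3 and  $r2, $r2, $r5 ; 0/13/8/8/5/8
#5 andi  $r3, $r0, 2 ; 0/13/8/0/5/8
#6 slti  $r3, $r4, 1 ; 0/13/8/0/5/8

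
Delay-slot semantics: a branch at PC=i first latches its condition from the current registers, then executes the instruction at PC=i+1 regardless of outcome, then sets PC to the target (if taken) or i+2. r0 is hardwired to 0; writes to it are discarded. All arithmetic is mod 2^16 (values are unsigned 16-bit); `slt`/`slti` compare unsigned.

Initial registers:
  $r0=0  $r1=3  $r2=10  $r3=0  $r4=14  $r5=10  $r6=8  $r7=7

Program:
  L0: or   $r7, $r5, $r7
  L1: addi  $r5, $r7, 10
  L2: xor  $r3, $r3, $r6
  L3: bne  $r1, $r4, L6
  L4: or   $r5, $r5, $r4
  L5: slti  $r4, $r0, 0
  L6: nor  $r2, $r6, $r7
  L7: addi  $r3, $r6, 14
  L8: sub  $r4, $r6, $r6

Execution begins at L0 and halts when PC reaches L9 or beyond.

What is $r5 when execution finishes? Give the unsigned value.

31

#0 or   $r7, $r5, $r7 ; 0/3/10/0/14/10/8/15
#1 addi  $r5, $r7, 10 ; 0/3/10/0/14/25/8/15
#2 xor  $r3, $r3, $r6 ; 0/3/10/8/14/25/8/15
#3 bne  $r1, $r4, L6 ; 0/3/10/8/14/25/8/15 ; →target
#4 or   $r5, $r5, $r4 ; 0/3/10/8/14/31/8/15
#6 nor  $r2, $r6, $r7 ; 0/3/65520/8/14/31/8/15
#7 addi  $r3, $r6, 14 ; 0/3/65520/22/14/31/8/15
#8 sub  $r4, $r6, $r6 ; 0/3/65520/22/0/31/8/15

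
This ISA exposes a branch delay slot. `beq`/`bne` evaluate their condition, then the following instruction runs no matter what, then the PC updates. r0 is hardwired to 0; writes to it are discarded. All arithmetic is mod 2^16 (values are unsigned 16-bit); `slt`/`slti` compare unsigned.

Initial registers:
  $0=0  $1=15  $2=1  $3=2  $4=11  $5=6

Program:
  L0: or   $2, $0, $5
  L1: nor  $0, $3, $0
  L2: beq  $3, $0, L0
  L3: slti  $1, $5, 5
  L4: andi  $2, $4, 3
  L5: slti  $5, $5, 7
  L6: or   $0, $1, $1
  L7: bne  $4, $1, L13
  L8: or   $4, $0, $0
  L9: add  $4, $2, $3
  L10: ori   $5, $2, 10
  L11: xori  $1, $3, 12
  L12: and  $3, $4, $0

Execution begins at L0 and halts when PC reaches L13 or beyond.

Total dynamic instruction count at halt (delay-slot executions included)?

#0 or   $2, $0, $5 ; 0/15/6/2/11/6
#1 nor  $0, $3, $0 ; 0/15/6/2/11/6
#2 beq  $3, $0, L0 ; 0/15/6/2/11/6 ; →fallthru
#3 slti  $1, $5, 5 ; 0/0/6/2/11/6
#4 andi  $2, $4, 3 ; 0/0/3/2/11/6
#5 slti  $5, $5, 7 ; 0/0/3/2/11/1
#6 or   $0, $1, $1 ; 0/0/3/2/11/1
#7 bne  $4, $1, L13 ; 0/0/3/2/11/1 ; →target
#8 or   $4, $0, $0 ; 0/0/3/2/0/1

9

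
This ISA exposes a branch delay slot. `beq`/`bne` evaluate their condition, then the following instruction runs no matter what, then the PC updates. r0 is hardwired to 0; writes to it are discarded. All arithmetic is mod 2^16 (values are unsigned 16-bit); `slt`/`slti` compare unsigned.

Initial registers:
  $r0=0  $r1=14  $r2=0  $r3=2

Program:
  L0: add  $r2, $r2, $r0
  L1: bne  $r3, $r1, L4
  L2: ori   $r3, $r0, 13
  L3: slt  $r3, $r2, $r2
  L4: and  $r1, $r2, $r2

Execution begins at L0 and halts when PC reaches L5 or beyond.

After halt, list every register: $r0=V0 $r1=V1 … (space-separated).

$r0=0 $r1=0 $r2=0 $r3=13

#0 add  $r2, $r2, $r0 ; 0/14/0/2
#1 bne  $r3, $r1, L4 ; 0/14/0/2 ; →target
#2 ori   $r3, $r0, 13 ; 0/14/0/13
#4 and  $r1, $r2, $r2 ; 0/0/0/13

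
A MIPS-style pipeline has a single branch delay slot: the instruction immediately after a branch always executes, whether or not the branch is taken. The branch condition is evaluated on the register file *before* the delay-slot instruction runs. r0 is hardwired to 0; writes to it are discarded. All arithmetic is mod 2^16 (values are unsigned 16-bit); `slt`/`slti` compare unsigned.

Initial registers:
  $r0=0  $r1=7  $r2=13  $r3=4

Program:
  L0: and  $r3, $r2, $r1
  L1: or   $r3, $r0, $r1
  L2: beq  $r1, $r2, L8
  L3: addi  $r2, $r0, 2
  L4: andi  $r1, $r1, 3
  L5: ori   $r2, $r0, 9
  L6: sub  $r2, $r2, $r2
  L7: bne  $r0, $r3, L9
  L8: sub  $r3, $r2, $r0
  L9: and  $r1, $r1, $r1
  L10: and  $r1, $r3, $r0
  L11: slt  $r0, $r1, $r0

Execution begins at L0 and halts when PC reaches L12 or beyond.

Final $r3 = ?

0

  step pc=0: and  $r3, $r2, $r1  regs=(0,7,13,5)
  step pc=1: or   $r3, $r0, $r1  regs=(0,7,13,7)
  step pc=2: beq  $r1, $r2, L8  cond=F  regs=(0,7,13,7)
  step pc=3: addi  $r2, $r0, 2  regs=(0,7,2,7)
  step pc=4: andi  $r1, $r1, 3  regs=(0,3,2,7)
  step pc=5: ori   $r2, $r0, 9  regs=(0,3,9,7)
  step pc=6: sub  $r2, $r2, $r2  regs=(0,3,0,7)
  step pc=7: bne  $r0, $r3, L9  cond=T  regs=(0,3,0,7)
  step pc=8: sub  $r3, $r2, $r0  regs=(0,3,0,0)
  step pc=9: and  $r1, $r1, $r1  regs=(0,3,0,0)
  step pc=10: and  $r1, $r3, $r0  regs=(0,0,0,0)
  step pc=11: slt  $r0, $r1, $r0  regs=(0,0,0,0)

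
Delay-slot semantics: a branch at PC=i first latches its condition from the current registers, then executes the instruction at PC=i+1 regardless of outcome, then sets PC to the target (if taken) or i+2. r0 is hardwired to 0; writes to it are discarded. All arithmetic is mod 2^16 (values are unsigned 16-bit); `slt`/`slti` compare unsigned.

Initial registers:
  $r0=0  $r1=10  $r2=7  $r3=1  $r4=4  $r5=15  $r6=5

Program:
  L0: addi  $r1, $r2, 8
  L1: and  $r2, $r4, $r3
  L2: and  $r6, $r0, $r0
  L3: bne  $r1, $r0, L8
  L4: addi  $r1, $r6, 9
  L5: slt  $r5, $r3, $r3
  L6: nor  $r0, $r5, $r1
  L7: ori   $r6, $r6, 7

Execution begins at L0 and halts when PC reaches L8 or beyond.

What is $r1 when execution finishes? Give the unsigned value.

#0 addi  $r1, $r2, 8 ; 0/15/7/1/4/15/5
#1 and  $r2, $r4, $r3 ; 0/15/0/1/4/15/5
#2 and  $r6, $r0, $r0 ; 0/15/0/1/4/15/0
#3 bne  $r1, $r0, L8 ; 0/15/0/1/4/15/0 ; →target
#4 addi  $r1, $r6, 9 ; 0/9/0/1/4/15/0

9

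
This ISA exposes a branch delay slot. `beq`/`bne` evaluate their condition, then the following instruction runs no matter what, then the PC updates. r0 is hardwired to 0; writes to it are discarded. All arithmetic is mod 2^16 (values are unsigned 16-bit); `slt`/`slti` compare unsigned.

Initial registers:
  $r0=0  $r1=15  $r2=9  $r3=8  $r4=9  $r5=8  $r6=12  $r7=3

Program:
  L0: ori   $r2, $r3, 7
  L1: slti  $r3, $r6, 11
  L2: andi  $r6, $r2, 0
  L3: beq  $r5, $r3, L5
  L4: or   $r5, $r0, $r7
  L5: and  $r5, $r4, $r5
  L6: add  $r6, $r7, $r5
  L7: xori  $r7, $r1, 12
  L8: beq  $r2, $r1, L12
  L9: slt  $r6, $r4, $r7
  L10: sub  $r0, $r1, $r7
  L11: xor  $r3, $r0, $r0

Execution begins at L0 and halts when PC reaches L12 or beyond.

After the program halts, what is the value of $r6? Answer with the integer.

0

[0] ori   $r2, $r3, 7  →  {$r0:0, $r1:15, $r2:15, $r3:8, $r4:9, $r5:8, $r6:12, $r7:3}
[1] slti  $r3, $r6, 11  →  {$r0:0, $r1:15, $r2:15, $r3:0, $r4:9, $r5:8, $r6:12, $r7:3}
[2] andi  $r6, $r2, 0  →  {$r0:0, $r1:15, $r2:15, $r3:0, $r4:9, $r5:8, $r6:0, $r7:3}
[3] beq  $r5, $r3, L5  →  {$r0:0, $r1:15, $r2:15, $r3:0, $r4:9, $r5:8, $r6:0, $r7:3}  ⟨branch fallthrough⟩
[4] or   $r5, $r0, $r7  →  {$r0:0, $r1:15, $r2:15, $r3:0, $r4:9, $r5:3, $r6:0, $r7:3}
[5] and  $r5, $r4, $r5  →  {$r0:0, $r1:15, $r2:15, $r3:0, $r4:9, $r5:1, $r6:0, $r7:3}
[6] add  $r6, $r7, $r5  →  {$r0:0, $r1:15, $r2:15, $r3:0, $r4:9, $r5:1, $r6:4, $r7:3}
[7] xori  $r7, $r1, 12  →  {$r0:0, $r1:15, $r2:15, $r3:0, $r4:9, $r5:1, $r6:4, $r7:3}
[8] beq  $r2, $r1, L12  →  {$r0:0, $r1:15, $r2:15, $r3:0, $r4:9, $r5:1, $r6:4, $r7:3}  ⟨branch taken⟩
[9] slt  $r6, $r4, $r7  →  {$r0:0, $r1:15, $r2:15, $r3:0, $r4:9, $r5:1, $r6:0, $r7:3}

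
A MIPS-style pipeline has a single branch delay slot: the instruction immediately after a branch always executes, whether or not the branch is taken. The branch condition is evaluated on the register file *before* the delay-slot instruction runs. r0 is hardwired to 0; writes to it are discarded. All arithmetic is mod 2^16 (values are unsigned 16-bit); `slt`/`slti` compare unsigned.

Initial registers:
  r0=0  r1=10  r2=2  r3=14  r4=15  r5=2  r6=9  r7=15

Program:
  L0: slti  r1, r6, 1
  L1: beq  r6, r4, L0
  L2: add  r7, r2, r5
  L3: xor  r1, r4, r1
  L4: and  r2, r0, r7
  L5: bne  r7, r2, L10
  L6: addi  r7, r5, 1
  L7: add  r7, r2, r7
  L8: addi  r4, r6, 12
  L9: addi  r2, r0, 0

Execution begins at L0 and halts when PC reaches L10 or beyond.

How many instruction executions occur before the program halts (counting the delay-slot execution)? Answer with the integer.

7

  step pc=0: slti  r1, r6, 1  regs=(0,0,2,14,15,2,9,15)
  step pc=1: beq  r6, r4, L0  cond=F  regs=(0,0,2,14,15,2,9,15)
  step pc=2: add  r7, r2, r5  regs=(0,0,2,14,15,2,9,4)
  step pc=3: xor  r1, r4, r1  regs=(0,15,2,14,15,2,9,4)
  step pc=4: and  r2, r0, r7  regs=(0,15,0,14,15,2,9,4)
  step pc=5: bne  r7, r2, L10  cond=T  regs=(0,15,0,14,15,2,9,4)
  step pc=6: addi  r7, r5, 1  regs=(0,15,0,14,15,2,9,3)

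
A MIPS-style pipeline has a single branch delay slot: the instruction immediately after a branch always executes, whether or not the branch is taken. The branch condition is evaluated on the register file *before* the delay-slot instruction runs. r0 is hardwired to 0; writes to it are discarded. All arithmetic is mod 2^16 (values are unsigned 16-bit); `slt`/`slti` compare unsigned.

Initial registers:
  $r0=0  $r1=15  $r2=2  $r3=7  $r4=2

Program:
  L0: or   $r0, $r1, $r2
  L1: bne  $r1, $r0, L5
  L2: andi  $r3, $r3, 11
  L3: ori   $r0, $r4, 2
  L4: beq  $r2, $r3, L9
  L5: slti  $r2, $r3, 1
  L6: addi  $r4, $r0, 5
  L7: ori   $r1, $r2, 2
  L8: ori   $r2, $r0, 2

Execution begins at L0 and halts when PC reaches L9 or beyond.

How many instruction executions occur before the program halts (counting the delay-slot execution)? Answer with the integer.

  step pc=0: or   $r0, $r1, $r2  regs=(0,15,2,7,2)
  step pc=1: bne  $r1, $r0, L5  cond=T  regs=(0,15,2,7,2)
  step pc=2: andi  $r3, $r3, 11  regs=(0,15,2,3,2)
  step pc=5: slti  $r2, $r3, 1  regs=(0,15,0,3,2)
  step pc=6: addi  $r4, $r0, 5  regs=(0,15,0,3,5)
  step pc=7: ori   $r1, $r2, 2  regs=(0,2,0,3,5)
  step pc=8: ori   $r2, $r0, 2  regs=(0,2,2,3,5)

7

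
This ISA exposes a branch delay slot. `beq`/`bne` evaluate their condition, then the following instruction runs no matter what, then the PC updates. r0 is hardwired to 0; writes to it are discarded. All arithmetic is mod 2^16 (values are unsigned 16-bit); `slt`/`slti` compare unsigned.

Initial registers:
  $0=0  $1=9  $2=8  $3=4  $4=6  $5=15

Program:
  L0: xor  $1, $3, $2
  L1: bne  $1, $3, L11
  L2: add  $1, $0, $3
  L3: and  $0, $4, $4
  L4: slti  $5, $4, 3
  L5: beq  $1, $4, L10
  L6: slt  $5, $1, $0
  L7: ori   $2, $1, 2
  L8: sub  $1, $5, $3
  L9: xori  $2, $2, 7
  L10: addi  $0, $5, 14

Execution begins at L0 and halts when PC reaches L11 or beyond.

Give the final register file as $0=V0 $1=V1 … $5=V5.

$0=0 $1=4 $2=8 $3=4 $4=6 $5=15

[0] xor  $1, $3, $2  →  {$0:0, $1:12, $2:8, $3:4, $4:6, $5:15}
[1] bne  $1, $3, L11  →  {$0:0, $1:12, $2:8, $3:4, $4:6, $5:15}  ⟨branch taken⟩
[2] add  $1, $0, $3  →  {$0:0, $1:4, $2:8, $3:4, $4:6, $5:15}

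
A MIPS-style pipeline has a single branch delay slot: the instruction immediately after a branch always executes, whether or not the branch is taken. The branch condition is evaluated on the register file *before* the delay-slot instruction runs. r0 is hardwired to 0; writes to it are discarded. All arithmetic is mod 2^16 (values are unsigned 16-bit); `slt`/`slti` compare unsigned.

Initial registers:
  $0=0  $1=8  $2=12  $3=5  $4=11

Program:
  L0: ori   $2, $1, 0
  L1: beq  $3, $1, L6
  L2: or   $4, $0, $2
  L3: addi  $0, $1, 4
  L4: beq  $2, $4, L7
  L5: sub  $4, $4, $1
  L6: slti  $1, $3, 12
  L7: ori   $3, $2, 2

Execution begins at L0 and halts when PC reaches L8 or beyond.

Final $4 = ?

0

#0 ori   $2, $1, 0 ; 0/8/8/5/11
#1 beq  $3, $1, L6 ; 0/8/8/5/11 ; →fallthru
#2 or   $4, $0, $2 ; 0/8/8/5/8
#3 addi  $0, $1, 4 ; 0/8/8/5/8
#4 beq  $2, $4, L7 ; 0/8/8/5/8 ; →target
#5 sub  $4, $4, $1 ; 0/8/8/5/0
#7 ori   $3, $2, 2 ; 0/8/8/10/0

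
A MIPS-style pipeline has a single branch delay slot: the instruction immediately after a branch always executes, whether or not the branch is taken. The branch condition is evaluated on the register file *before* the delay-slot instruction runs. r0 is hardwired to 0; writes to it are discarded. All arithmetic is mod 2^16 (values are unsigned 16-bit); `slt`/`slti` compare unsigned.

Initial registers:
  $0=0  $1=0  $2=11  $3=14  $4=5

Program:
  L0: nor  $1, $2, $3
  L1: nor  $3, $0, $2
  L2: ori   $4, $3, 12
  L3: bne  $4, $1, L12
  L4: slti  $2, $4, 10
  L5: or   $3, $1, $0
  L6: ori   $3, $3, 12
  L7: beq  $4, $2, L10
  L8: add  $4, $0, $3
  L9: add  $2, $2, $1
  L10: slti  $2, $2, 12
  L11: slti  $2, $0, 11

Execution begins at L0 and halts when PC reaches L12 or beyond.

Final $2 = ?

[0] nor  $1, $2, $3  →  {$0:0, $1:65520, $2:11, $3:14, $4:5}
[1] nor  $3, $0, $2  →  {$0:0, $1:65520, $2:11, $3:65524, $4:5}
[2] ori   $4, $3, 12  →  {$0:0, $1:65520, $2:11, $3:65524, $4:65532}
[3] bne  $4, $1, L12  →  {$0:0, $1:65520, $2:11, $3:65524, $4:65532}  ⟨branch taken⟩
[4] slti  $2, $4, 10  →  {$0:0, $1:65520, $2:0, $3:65524, $4:65532}

0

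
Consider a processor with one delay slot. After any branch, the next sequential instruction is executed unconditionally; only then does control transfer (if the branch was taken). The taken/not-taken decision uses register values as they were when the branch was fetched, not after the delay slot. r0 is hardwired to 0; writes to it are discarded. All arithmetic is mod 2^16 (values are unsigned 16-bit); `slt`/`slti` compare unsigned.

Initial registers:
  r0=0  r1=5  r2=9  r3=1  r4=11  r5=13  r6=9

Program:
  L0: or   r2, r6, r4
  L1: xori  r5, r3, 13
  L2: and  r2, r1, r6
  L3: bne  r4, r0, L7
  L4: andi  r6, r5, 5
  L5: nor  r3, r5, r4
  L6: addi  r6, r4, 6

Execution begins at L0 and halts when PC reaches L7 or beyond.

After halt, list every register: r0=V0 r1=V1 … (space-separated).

#0 or   r2, r6, r4 ; 0/5/11/1/11/13/9
#1 xori  r5, r3, 13 ; 0/5/11/1/11/12/9
#2 and  r2, r1, r6 ; 0/5/1/1/11/12/9
#3 bne  r4, r0, L7 ; 0/5/1/1/11/12/9 ; →target
#4 andi  r6, r5, 5 ; 0/5/1/1/11/12/4

r0=0 r1=5 r2=1 r3=1 r4=11 r5=12 r6=4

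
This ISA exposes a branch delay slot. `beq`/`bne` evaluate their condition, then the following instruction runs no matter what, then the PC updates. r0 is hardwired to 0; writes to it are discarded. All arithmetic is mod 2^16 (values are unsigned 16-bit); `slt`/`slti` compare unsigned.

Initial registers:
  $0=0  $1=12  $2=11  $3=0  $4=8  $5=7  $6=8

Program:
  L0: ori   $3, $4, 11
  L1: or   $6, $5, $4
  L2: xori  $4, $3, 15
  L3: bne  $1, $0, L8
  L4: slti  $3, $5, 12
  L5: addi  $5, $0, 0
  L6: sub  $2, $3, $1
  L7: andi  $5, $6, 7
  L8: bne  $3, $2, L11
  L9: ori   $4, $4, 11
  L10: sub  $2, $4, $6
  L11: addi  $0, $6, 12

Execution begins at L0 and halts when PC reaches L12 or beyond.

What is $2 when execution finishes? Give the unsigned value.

11

[0] ori   $3, $4, 11  →  {$0:0, $1:12, $2:11, $3:11, $4:8, $5:7, $6:8}
[1] or   $6, $5, $4  →  {$0:0, $1:12, $2:11, $3:11, $4:8, $5:7, $6:15}
[2] xori  $4, $3, 15  →  {$0:0, $1:12, $2:11, $3:11, $4:4, $5:7, $6:15}
[3] bne  $1, $0, L8  →  {$0:0, $1:12, $2:11, $3:11, $4:4, $5:7, $6:15}  ⟨branch taken⟩
[4] slti  $3, $5, 12  →  {$0:0, $1:12, $2:11, $3:1, $4:4, $5:7, $6:15}
[8] bne  $3, $2, L11  →  {$0:0, $1:12, $2:11, $3:1, $4:4, $5:7, $6:15}  ⟨branch taken⟩
[9] ori   $4, $4, 11  →  {$0:0, $1:12, $2:11, $3:1, $4:15, $5:7, $6:15}
[11] addi  $0, $6, 12  →  {$0:0, $1:12, $2:11, $3:1, $4:15, $5:7, $6:15}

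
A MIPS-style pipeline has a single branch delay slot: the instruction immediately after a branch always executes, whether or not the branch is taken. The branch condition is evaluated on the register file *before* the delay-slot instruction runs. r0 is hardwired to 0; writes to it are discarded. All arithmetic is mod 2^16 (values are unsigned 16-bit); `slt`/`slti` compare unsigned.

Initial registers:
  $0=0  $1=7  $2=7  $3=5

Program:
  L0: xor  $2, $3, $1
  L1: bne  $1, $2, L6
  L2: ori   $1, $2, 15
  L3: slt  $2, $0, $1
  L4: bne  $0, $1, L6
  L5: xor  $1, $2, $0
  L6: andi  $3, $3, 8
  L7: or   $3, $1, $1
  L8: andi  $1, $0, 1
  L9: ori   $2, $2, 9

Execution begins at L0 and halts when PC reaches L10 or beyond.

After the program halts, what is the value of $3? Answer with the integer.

15

#0 xor  $2, $3, $1 ; 0/7/2/5
#1 bne  $1, $2, L6 ; 0/7/2/5 ; →target
#2 ori   $1, $2, 15 ; 0/15/2/5
#6 andi  $3, $3, 8 ; 0/15/2/0
#7 or   $3, $1, $1 ; 0/15/2/15
#8 andi  $1, $0, 1 ; 0/0/2/15
#9 ori   $2, $2, 9 ; 0/0/11/15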